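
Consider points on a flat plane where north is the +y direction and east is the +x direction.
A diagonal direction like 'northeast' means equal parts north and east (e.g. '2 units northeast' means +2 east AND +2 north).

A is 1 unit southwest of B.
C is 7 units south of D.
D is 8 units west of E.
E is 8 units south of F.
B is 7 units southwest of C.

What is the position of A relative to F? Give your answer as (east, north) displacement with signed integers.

Answer: A is at (east=-16, north=-23) relative to F.

Derivation:
Place F at the origin (east=0, north=0).
  E is 8 units south of F: delta (east=+0, north=-8); E at (east=0, north=-8).
  D is 8 units west of E: delta (east=-8, north=+0); D at (east=-8, north=-8).
  C is 7 units south of D: delta (east=+0, north=-7); C at (east=-8, north=-15).
  B is 7 units southwest of C: delta (east=-7, north=-7); B at (east=-15, north=-22).
  A is 1 unit southwest of B: delta (east=-1, north=-1); A at (east=-16, north=-23).
Therefore A relative to F: (east=-16, north=-23).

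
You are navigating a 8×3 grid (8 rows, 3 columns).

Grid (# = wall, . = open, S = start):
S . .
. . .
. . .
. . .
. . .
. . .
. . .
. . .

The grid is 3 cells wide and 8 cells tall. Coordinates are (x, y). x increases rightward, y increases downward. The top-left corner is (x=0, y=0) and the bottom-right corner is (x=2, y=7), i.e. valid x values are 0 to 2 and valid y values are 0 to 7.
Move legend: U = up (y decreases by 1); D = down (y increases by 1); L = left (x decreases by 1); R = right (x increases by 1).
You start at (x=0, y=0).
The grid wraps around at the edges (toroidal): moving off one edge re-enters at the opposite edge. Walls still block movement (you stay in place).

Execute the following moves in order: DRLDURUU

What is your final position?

Start: (x=0, y=0)
  D (down): (x=0, y=0) -> (x=0, y=1)
  R (right): (x=0, y=1) -> (x=1, y=1)
  L (left): (x=1, y=1) -> (x=0, y=1)
  D (down): (x=0, y=1) -> (x=0, y=2)
  U (up): (x=0, y=2) -> (x=0, y=1)
  R (right): (x=0, y=1) -> (x=1, y=1)
  U (up): (x=1, y=1) -> (x=1, y=0)
  U (up): (x=1, y=0) -> (x=1, y=7)
Final: (x=1, y=7)

Answer: Final position: (x=1, y=7)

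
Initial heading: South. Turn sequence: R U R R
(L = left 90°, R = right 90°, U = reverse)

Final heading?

Start: South
  R (right (90° clockwise)) -> West
  U (U-turn (180°)) -> East
  R (right (90° clockwise)) -> South
  R (right (90° clockwise)) -> West
Final: West

Answer: Final heading: West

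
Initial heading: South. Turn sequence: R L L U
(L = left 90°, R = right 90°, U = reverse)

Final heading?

Start: South
  R (right (90° clockwise)) -> West
  L (left (90° counter-clockwise)) -> South
  L (left (90° counter-clockwise)) -> East
  U (U-turn (180°)) -> West
Final: West

Answer: Final heading: West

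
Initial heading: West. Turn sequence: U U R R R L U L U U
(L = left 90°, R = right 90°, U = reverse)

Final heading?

Start: West
  U (U-turn (180°)) -> East
  U (U-turn (180°)) -> West
  R (right (90° clockwise)) -> North
  R (right (90° clockwise)) -> East
  R (right (90° clockwise)) -> South
  L (left (90° counter-clockwise)) -> East
  U (U-turn (180°)) -> West
  L (left (90° counter-clockwise)) -> South
  U (U-turn (180°)) -> North
  U (U-turn (180°)) -> South
Final: South

Answer: Final heading: South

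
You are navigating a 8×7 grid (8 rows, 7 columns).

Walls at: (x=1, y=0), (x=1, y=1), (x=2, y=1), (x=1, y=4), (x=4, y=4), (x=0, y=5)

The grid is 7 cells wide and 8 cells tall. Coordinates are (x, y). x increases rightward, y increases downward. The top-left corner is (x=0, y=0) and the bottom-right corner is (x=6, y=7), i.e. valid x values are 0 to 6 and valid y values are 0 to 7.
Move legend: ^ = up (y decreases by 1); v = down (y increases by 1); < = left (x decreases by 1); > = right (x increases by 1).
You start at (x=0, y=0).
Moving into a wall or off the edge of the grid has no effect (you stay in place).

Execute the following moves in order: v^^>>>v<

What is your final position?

Start: (x=0, y=0)
  v (down): (x=0, y=0) -> (x=0, y=1)
  ^ (up): (x=0, y=1) -> (x=0, y=0)
  ^ (up): blocked, stay at (x=0, y=0)
  [×3]> (right): blocked, stay at (x=0, y=0)
  v (down): (x=0, y=0) -> (x=0, y=1)
  < (left): blocked, stay at (x=0, y=1)
Final: (x=0, y=1)

Answer: Final position: (x=0, y=1)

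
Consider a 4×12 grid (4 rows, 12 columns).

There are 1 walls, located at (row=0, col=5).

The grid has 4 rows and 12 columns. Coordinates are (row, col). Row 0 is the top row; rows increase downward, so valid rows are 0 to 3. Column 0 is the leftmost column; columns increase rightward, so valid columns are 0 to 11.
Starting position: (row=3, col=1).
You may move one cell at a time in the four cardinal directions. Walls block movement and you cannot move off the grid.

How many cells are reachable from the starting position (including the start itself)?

BFS flood-fill from (row=3, col=1):
  Distance 0: (row=3, col=1)
  Distance 1: (row=2, col=1), (row=3, col=0), (row=3, col=2)
  Distance 2: (row=1, col=1), (row=2, col=0), (row=2, col=2), (row=3, col=3)
  Distance 3: (row=0, col=1), (row=1, col=0), (row=1, col=2), (row=2, col=3), (row=3, col=4)
  Distance 4: (row=0, col=0), (row=0, col=2), (row=1, col=3), (row=2, col=4), (row=3, col=5)
  Distance 5: (row=0, col=3), (row=1, col=4), (row=2, col=5), (row=3, col=6)
  Distance 6: (row=0, col=4), (row=1, col=5), (row=2, col=6), (row=3, col=7)
  Distance 7: (row=1, col=6), (row=2, col=7), (row=3, col=8)
  Distance 8: (row=0, col=6), (row=1, col=7), (row=2, col=8), (row=3, col=9)
  Distance 9: (row=0, col=7), (row=1, col=8), (row=2, col=9), (row=3, col=10)
  Distance 10: (row=0, col=8), (row=1, col=9), (row=2, col=10), (row=3, col=11)
  Distance 11: (row=0, col=9), (row=1, col=10), (row=2, col=11)
  Distance 12: (row=0, col=10), (row=1, col=11)
  Distance 13: (row=0, col=11)
Total reachable: 47 (grid has 47 open cells total)

Answer: Reachable cells: 47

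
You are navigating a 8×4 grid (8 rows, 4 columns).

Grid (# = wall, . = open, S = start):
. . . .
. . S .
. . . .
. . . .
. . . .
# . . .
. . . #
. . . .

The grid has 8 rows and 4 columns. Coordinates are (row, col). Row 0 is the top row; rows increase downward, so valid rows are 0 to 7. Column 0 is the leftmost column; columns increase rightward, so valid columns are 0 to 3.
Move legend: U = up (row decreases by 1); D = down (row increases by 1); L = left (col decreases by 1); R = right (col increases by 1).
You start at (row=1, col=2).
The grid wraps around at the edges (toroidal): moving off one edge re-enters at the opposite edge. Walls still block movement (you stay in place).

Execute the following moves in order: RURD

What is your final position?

Start: (row=1, col=2)
  R (right): (row=1, col=2) -> (row=1, col=3)
  U (up): (row=1, col=3) -> (row=0, col=3)
  R (right): (row=0, col=3) -> (row=0, col=0)
  D (down): (row=0, col=0) -> (row=1, col=0)
Final: (row=1, col=0)

Answer: Final position: (row=1, col=0)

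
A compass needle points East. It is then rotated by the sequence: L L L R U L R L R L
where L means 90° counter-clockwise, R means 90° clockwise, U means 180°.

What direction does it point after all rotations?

Start: East
  L (left (90° counter-clockwise)) -> North
  L (left (90° counter-clockwise)) -> West
  L (left (90° counter-clockwise)) -> South
  R (right (90° clockwise)) -> West
  U (U-turn (180°)) -> East
  L (left (90° counter-clockwise)) -> North
  R (right (90° clockwise)) -> East
  L (left (90° counter-clockwise)) -> North
  R (right (90° clockwise)) -> East
  L (left (90° counter-clockwise)) -> North
Final: North

Answer: Final heading: North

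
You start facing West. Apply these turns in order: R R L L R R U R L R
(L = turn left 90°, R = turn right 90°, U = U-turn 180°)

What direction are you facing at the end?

Answer: Final heading: North

Derivation:
Start: West
  R (right (90° clockwise)) -> North
  R (right (90° clockwise)) -> East
  L (left (90° counter-clockwise)) -> North
  L (left (90° counter-clockwise)) -> West
  R (right (90° clockwise)) -> North
  R (right (90° clockwise)) -> East
  U (U-turn (180°)) -> West
  R (right (90° clockwise)) -> North
  L (left (90° counter-clockwise)) -> West
  R (right (90° clockwise)) -> North
Final: North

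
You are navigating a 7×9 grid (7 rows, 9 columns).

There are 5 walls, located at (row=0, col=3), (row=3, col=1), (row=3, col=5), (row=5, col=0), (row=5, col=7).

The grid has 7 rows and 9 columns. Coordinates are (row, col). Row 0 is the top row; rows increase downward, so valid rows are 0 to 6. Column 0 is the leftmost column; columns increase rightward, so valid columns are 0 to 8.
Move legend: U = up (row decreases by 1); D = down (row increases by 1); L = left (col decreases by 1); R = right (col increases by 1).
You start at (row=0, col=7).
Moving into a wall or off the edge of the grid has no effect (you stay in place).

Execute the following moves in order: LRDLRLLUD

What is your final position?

Start: (row=0, col=7)
  L (left): (row=0, col=7) -> (row=0, col=6)
  R (right): (row=0, col=6) -> (row=0, col=7)
  D (down): (row=0, col=7) -> (row=1, col=7)
  L (left): (row=1, col=7) -> (row=1, col=6)
  R (right): (row=1, col=6) -> (row=1, col=7)
  L (left): (row=1, col=7) -> (row=1, col=6)
  L (left): (row=1, col=6) -> (row=1, col=5)
  U (up): (row=1, col=5) -> (row=0, col=5)
  D (down): (row=0, col=5) -> (row=1, col=5)
Final: (row=1, col=5)

Answer: Final position: (row=1, col=5)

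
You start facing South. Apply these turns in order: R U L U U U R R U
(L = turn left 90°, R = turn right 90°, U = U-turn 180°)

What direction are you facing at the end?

Start: South
  R (right (90° clockwise)) -> West
  U (U-turn (180°)) -> East
  L (left (90° counter-clockwise)) -> North
  U (U-turn (180°)) -> South
  U (U-turn (180°)) -> North
  U (U-turn (180°)) -> South
  R (right (90° clockwise)) -> West
  R (right (90° clockwise)) -> North
  U (U-turn (180°)) -> South
Final: South

Answer: Final heading: South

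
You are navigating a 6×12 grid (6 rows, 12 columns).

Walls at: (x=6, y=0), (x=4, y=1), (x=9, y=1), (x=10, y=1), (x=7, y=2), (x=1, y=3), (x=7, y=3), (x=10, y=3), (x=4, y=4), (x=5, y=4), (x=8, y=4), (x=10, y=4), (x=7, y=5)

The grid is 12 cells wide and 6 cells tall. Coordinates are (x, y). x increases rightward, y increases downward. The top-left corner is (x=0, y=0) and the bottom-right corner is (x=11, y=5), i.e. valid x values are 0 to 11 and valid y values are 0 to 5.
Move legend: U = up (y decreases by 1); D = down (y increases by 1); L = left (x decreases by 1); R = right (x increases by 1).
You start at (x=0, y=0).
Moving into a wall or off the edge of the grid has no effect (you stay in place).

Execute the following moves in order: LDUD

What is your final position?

Answer: Final position: (x=0, y=1)

Derivation:
Start: (x=0, y=0)
  L (left): blocked, stay at (x=0, y=0)
  D (down): (x=0, y=0) -> (x=0, y=1)
  U (up): (x=0, y=1) -> (x=0, y=0)
  D (down): (x=0, y=0) -> (x=0, y=1)
Final: (x=0, y=1)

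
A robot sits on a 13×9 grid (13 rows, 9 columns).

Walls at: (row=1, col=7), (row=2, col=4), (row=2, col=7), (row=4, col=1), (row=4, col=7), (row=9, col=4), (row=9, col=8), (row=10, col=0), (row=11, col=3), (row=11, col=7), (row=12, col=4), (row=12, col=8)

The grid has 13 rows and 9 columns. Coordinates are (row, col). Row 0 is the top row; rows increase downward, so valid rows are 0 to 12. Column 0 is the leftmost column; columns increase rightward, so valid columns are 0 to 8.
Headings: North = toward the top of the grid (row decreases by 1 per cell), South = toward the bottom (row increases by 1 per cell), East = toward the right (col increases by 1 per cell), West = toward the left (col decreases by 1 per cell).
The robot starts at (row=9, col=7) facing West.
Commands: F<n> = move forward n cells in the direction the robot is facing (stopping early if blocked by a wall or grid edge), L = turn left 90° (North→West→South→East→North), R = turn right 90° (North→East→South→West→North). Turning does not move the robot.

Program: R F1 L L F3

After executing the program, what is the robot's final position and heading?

Answer: Final position: (row=10, col=7), facing South

Derivation:
Start: (row=9, col=7), facing West
  R: turn right, now facing North
  F1: move forward 1, now at (row=8, col=7)
  L: turn left, now facing West
  L: turn left, now facing South
  F3: move forward 2/3 (blocked), now at (row=10, col=7)
Final: (row=10, col=7), facing South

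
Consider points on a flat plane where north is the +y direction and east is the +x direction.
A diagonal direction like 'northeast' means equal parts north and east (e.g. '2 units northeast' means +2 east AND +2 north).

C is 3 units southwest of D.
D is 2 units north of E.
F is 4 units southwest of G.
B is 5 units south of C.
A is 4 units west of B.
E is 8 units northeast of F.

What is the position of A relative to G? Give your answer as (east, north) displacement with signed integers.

Place G at the origin (east=0, north=0).
  F is 4 units southwest of G: delta (east=-4, north=-4); F at (east=-4, north=-4).
  E is 8 units northeast of F: delta (east=+8, north=+8); E at (east=4, north=4).
  D is 2 units north of E: delta (east=+0, north=+2); D at (east=4, north=6).
  C is 3 units southwest of D: delta (east=-3, north=-3); C at (east=1, north=3).
  B is 5 units south of C: delta (east=+0, north=-5); B at (east=1, north=-2).
  A is 4 units west of B: delta (east=-4, north=+0); A at (east=-3, north=-2).
Therefore A relative to G: (east=-3, north=-2).

Answer: A is at (east=-3, north=-2) relative to G.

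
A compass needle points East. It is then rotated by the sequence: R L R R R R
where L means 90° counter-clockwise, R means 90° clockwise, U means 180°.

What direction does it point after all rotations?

Answer: Final heading: East

Derivation:
Start: East
  R (right (90° clockwise)) -> South
  L (left (90° counter-clockwise)) -> East
  R (right (90° clockwise)) -> South
  R (right (90° clockwise)) -> West
  R (right (90° clockwise)) -> North
  R (right (90° clockwise)) -> East
Final: East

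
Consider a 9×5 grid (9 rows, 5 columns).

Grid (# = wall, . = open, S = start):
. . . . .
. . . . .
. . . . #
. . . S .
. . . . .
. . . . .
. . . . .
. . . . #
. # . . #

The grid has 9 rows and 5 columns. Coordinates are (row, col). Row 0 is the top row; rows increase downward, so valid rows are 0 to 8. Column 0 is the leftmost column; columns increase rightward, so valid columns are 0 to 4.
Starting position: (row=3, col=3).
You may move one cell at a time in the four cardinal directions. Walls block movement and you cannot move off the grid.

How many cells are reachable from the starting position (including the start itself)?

BFS flood-fill from (row=3, col=3):
  Distance 0: (row=3, col=3)
  Distance 1: (row=2, col=3), (row=3, col=2), (row=3, col=4), (row=4, col=3)
  Distance 2: (row=1, col=3), (row=2, col=2), (row=3, col=1), (row=4, col=2), (row=4, col=4), (row=5, col=3)
  Distance 3: (row=0, col=3), (row=1, col=2), (row=1, col=4), (row=2, col=1), (row=3, col=0), (row=4, col=1), (row=5, col=2), (row=5, col=4), (row=6, col=3)
  Distance 4: (row=0, col=2), (row=0, col=4), (row=1, col=1), (row=2, col=0), (row=4, col=0), (row=5, col=1), (row=6, col=2), (row=6, col=4), (row=7, col=3)
  Distance 5: (row=0, col=1), (row=1, col=0), (row=5, col=0), (row=6, col=1), (row=7, col=2), (row=8, col=3)
  Distance 6: (row=0, col=0), (row=6, col=0), (row=7, col=1), (row=8, col=2)
  Distance 7: (row=7, col=0)
  Distance 8: (row=8, col=0)
Total reachable: 41 (grid has 41 open cells total)

Answer: Reachable cells: 41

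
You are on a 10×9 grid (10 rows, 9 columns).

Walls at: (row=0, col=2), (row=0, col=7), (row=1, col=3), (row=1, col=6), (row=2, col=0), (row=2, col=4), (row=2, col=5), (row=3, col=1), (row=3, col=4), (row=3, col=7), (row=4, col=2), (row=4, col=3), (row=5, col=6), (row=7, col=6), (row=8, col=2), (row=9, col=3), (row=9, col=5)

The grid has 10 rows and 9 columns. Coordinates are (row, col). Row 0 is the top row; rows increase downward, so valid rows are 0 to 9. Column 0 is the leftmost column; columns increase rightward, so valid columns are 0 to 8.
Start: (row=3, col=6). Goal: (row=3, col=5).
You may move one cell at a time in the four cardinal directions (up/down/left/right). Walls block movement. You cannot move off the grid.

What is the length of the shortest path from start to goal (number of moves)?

BFS from (row=3, col=6) until reaching (row=3, col=5):
  Distance 0: (row=3, col=6)
  Distance 1: (row=2, col=6), (row=3, col=5), (row=4, col=6)  <- goal reached here
One shortest path (1 moves): (row=3, col=6) -> (row=3, col=5)

Answer: Shortest path length: 1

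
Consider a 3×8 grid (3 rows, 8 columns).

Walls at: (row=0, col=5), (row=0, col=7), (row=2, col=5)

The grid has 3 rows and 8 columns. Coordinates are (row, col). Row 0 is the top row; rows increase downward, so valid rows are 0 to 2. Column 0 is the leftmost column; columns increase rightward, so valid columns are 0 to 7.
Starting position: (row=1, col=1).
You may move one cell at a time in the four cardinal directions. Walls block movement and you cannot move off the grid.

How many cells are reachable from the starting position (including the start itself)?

Answer: Reachable cells: 21

Derivation:
BFS flood-fill from (row=1, col=1):
  Distance 0: (row=1, col=1)
  Distance 1: (row=0, col=1), (row=1, col=0), (row=1, col=2), (row=2, col=1)
  Distance 2: (row=0, col=0), (row=0, col=2), (row=1, col=3), (row=2, col=0), (row=2, col=2)
  Distance 3: (row=0, col=3), (row=1, col=4), (row=2, col=3)
  Distance 4: (row=0, col=4), (row=1, col=5), (row=2, col=4)
  Distance 5: (row=1, col=6)
  Distance 6: (row=0, col=6), (row=1, col=7), (row=2, col=6)
  Distance 7: (row=2, col=7)
Total reachable: 21 (grid has 21 open cells total)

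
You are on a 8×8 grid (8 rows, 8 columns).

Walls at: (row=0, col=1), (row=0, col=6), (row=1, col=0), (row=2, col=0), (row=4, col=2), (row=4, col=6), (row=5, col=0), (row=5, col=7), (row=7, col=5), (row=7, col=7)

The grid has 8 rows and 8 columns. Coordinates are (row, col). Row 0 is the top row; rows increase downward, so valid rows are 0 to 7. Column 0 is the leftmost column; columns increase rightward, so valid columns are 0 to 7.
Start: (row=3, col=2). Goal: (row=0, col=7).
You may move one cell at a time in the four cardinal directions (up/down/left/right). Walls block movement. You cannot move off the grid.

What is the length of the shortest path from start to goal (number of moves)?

Answer: Shortest path length: 8

Derivation:
BFS from (row=3, col=2) until reaching (row=0, col=7):
  Distance 0: (row=3, col=2)
  Distance 1: (row=2, col=2), (row=3, col=1), (row=3, col=3)
  Distance 2: (row=1, col=2), (row=2, col=1), (row=2, col=3), (row=3, col=0), (row=3, col=4), (row=4, col=1), (row=4, col=3)
  Distance 3: (row=0, col=2), (row=1, col=1), (row=1, col=3), (row=2, col=4), (row=3, col=5), (row=4, col=0), (row=4, col=4), (row=5, col=1), (row=5, col=3)
  Distance 4: (row=0, col=3), (row=1, col=4), (row=2, col=5), (row=3, col=6), (row=4, col=5), (row=5, col=2), (row=5, col=4), (row=6, col=1), (row=6, col=3)
  Distance 5: (row=0, col=4), (row=1, col=5), (row=2, col=6), (row=3, col=7), (row=5, col=5), (row=6, col=0), (row=6, col=2), (row=6, col=4), (row=7, col=1), (row=7, col=3)
  Distance 6: (row=0, col=5), (row=1, col=6), (row=2, col=7), (row=4, col=7), (row=5, col=6), (row=6, col=5), (row=7, col=0), (row=7, col=2), (row=7, col=4)
  Distance 7: (row=1, col=7), (row=6, col=6)
  Distance 8: (row=0, col=7), (row=6, col=7), (row=7, col=6)  <- goal reached here
One shortest path (8 moves): (row=3, col=2) -> (row=3, col=3) -> (row=3, col=4) -> (row=3, col=5) -> (row=3, col=6) -> (row=3, col=7) -> (row=2, col=7) -> (row=1, col=7) -> (row=0, col=7)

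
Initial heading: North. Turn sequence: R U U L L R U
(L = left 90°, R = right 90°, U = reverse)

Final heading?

Answer: Final heading: South

Derivation:
Start: North
  R (right (90° clockwise)) -> East
  U (U-turn (180°)) -> West
  U (U-turn (180°)) -> East
  L (left (90° counter-clockwise)) -> North
  L (left (90° counter-clockwise)) -> West
  R (right (90° clockwise)) -> North
  U (U-turn (180°)) -> South
Final: South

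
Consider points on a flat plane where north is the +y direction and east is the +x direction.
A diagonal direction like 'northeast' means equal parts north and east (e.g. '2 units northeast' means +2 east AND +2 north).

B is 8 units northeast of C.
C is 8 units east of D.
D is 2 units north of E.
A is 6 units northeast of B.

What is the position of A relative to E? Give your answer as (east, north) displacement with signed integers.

Answer: A is at (east=22, north=16) relative to E.

Derivation:
Place E at the origin (east=0, north=0).
  D is 2 units north of E: delta (east=+0, north=+2); D at (east=0, north=2).
  C is 8 units east of D: delta (east=+8, north=+0); C at (east=8, north=2).
  B is 8 units northeast of C: delta (east=+8, north=+8); B at (east=16, north=10).
  A is 6 units northeast of B: delta (east=+6, north=+6); A at (east=22, north=16).
Therefore A relative to E: (east=22, north=16).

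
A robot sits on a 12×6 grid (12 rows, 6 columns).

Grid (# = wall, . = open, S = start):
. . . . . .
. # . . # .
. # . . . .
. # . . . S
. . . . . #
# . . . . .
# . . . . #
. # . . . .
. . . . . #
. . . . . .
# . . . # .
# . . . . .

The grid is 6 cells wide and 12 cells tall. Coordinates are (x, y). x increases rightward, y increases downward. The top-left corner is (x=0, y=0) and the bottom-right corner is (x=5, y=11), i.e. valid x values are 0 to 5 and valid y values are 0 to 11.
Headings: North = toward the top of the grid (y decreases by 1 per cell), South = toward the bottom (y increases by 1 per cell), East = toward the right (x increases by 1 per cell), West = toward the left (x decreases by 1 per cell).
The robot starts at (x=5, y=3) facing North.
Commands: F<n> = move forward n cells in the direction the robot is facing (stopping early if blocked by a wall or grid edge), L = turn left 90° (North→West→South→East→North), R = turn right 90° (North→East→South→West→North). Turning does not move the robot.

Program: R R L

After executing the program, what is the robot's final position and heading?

Start: (x=5, y=3), facing North
  R: turn right, now facing East
  R: turn right, now facing South
  L: turn left, now facing East
Final: (x=5, y=3), facing East

Answer: Final position: (x=5, y=3), facing East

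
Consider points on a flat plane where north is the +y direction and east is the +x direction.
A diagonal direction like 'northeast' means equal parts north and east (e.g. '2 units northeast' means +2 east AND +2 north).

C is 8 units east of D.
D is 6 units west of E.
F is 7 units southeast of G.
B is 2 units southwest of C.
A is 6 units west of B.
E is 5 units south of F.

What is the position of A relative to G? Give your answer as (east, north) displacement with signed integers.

Answer: A is at (east=1, north=-14) relative to G.

Derivation:
Place G at the origin (east=0, north=0).
  F is 7 units southeast of G: delta (east=+7, north=-7); F at (east=7, north=-7).
  E is 5 units south of F: delta (east=+0, north=-5); E at (east=7, north=-12).
  D is 6 units west of E: delta (east=-6, north=+0); D at (east=1, north=-12).
  C is 8 units east of D: delta (east=+8, north=+0); C at (east=9, north=-12).
  B is 2 units southwest of C: delta (east=-2, north=-2); B at (east=7, north=-14).
  A is 6 units west of B: delta (east=-6, north=+0); A at (east=1, north=-14).
Therefore A relative to G: (east=1, north=-14).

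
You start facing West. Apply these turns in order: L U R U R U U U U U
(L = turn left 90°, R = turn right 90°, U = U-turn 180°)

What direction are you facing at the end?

Start: West
  L (left (90° counter-clockwise)) -> South
  U (U-turn (180°)) -> North
  R (right (90° clockwise)) -> East
  U (U-turn (180°)) -> West
  R (right (90° clockwise)) -> North
  U (U-turn (180°)) -> South
  U (U-turn (180°)) -> North
  U (U-turn (180°)) -> South
  U (U-turn (180°)) -> North
  U (U-turn (180°)) -> South
Final: South

Answer: Final heading: South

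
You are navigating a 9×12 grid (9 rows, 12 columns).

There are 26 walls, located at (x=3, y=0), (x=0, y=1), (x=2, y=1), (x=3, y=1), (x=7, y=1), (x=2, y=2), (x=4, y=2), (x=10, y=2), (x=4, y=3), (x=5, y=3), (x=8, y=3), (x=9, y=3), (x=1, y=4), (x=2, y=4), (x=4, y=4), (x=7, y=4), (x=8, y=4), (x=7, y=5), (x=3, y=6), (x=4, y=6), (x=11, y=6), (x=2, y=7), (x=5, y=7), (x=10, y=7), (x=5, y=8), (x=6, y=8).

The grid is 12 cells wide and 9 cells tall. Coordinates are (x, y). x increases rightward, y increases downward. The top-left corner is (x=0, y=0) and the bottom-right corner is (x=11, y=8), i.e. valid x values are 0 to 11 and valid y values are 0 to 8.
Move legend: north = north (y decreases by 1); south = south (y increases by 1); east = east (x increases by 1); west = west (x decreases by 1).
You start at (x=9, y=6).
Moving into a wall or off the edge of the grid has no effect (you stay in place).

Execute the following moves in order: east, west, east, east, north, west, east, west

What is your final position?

Start: (x=9, y=6)
  east (east): (x=9, y=6) -> (x=10, y=6)
  west (west): (x=10, y=6) -> (x=9, y=6)
  east (east): (x=9, y=6) -> (x=10, y=6)
  east (east): blocked, stay at (x=10, y=6)
  north (north): (x=10, y=6) -> (x=10, y=5)
  west (west): (x=10, y=5) -> (x=9, y=5)
  east (east): (x=9, y=5) -> (x=10, y=5)
  west (west): (x=10, y=5) -> (x=9, y=5)
Final: (x=9, y=5)

Answer: Final position: (x=9, y=5)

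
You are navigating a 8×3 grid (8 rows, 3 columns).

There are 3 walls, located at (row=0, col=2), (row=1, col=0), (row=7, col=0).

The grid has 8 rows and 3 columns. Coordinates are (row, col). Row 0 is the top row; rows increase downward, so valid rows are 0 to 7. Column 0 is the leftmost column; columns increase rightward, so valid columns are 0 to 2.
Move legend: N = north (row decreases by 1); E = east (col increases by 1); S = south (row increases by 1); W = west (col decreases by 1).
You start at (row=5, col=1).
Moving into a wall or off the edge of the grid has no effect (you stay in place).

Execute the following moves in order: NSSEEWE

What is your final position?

Start: (row=5, col=1)
  N (north): (row=5, col=1) -> (row=4, col=1)
  S (south): (row=4, col=1) -> (row=5, col=1)
  S (south): (row=5, col=1) -> (row=6, col=1)
  E (east): (row=6, col=1) -> (row=6, col=2)
  E (east): blocked, stay at (row=6, col=2)
  W (west): (row=6, col=2) -> (row=6, col=1)
  E (east): (row=6, col=1) -> (row=6, col=2)
Final: (row=6, col=2)

Answer: Final position: (row=6, col=2)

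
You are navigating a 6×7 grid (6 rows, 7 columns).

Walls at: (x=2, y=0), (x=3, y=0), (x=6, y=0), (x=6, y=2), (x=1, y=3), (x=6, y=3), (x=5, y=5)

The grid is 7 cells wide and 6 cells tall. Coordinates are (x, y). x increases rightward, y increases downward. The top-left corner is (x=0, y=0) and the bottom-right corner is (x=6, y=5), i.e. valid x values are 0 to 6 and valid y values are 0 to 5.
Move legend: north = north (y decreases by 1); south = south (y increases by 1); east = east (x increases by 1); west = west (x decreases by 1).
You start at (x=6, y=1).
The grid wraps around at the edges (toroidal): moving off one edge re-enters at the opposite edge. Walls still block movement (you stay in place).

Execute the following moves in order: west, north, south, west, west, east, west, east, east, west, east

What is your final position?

Start: (x=6, y=1)
  west (west): (x=6, y=1) -> (x=5, y=1)
  north (north): (x=5, y=1) -> (x=5, y=0)
  south (south): (x=5, y=0) -> (x=5, y=1)
  west (west): (x=5, y=1) -> (x=4, y=1)
  west (west): (x=4, y=1) -> (x=3, y=1)
  east (east): (x=3, y=1) -> (x=4, y=1)
  west (west): (x=4, y=1) -> (x=3, y=1)
  east (east): (x=3, y=1) -> (x=4, y=1)
  east (east): (x=4, y=1) -> (x=5, y=1)
  west (west): (x=5, y=1) -> (x=4, y=1)
  east (east): (x=4, y=1) -> (x=5, y=1)
Final: (x=5, y=1)

Answer: Final position: (x=5, y=1)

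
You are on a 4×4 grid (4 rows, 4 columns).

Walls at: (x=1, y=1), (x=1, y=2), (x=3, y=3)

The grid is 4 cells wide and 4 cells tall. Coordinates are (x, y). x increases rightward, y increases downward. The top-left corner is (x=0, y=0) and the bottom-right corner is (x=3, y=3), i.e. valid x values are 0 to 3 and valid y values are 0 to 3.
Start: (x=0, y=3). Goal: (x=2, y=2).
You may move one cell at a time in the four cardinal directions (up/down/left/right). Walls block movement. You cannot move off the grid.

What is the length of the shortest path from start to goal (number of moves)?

BFS from (x=0, y=3) until reaching (x=2, y=2):
  Distance 0: (x=0, y=3)
  Distance 1: (x=0, y=2), (x=1, y=3)
  Distance 2: (x=0, y=1), (x=2, y=3)
  Distance 3: (x=0, y=0), (x=2, y=2)  <- goal reached here
One shortest path (3 moves): (x=0, y=3) -> (x=1, y=3) -> (x=2, y=3) -> (x=2, y=2)

Answer: Shortest path length: 3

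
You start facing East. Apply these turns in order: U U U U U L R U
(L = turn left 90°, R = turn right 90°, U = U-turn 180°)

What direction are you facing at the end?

Answer: Final heading: East

Derivation:
Start: East
  U (U-turn (180°)) -> West
  U (U-turn (180°)) -> East
  U (U-turn (180°)) -> West
  U (U-turn (180°)) -> East
  U (U-turn (180°)) -> West
  L (left (90° counter-clockwise)) -> South
  R (right (90° clockwise)) -> West
  U (U-turn (180°)) -> East
Final: East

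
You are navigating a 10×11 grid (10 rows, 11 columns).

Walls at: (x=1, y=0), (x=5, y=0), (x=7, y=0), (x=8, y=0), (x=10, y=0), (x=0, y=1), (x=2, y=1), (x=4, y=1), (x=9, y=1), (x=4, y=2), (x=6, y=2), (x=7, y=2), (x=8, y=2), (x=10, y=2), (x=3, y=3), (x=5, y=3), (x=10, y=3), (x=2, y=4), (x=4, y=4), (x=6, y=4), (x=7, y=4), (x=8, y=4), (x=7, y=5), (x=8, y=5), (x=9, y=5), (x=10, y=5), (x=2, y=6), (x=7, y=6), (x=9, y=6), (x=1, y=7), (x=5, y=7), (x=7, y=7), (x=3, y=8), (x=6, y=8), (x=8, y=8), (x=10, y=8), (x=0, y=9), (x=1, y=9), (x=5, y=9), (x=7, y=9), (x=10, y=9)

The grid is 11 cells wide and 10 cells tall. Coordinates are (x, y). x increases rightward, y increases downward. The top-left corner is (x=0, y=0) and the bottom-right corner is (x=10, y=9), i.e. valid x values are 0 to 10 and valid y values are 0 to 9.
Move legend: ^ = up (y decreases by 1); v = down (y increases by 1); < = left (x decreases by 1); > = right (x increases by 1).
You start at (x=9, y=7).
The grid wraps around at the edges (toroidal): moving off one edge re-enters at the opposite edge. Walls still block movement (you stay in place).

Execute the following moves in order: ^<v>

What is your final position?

Start: (x=9, y=7)
  ^ (up): blocked, stay at (x=9, y=7)
  < (left): (x=9, y=7) -> (x=8, y=7)
  v (down): blocked, stay at (x=8, y=7)
  > (right): (x=8, y=7) -> (x=9, y=7)
Final: (x=9, y=7)

Answer: Final position: (x=9, y=7)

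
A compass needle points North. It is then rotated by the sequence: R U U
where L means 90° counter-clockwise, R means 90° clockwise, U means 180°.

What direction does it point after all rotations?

Start: North
  R (right (90° clockwise)) -> East
  U (U-turn (180°)) -> West
  U (U-turn (180°)) -> East
Final: East

Answer: Final heading: East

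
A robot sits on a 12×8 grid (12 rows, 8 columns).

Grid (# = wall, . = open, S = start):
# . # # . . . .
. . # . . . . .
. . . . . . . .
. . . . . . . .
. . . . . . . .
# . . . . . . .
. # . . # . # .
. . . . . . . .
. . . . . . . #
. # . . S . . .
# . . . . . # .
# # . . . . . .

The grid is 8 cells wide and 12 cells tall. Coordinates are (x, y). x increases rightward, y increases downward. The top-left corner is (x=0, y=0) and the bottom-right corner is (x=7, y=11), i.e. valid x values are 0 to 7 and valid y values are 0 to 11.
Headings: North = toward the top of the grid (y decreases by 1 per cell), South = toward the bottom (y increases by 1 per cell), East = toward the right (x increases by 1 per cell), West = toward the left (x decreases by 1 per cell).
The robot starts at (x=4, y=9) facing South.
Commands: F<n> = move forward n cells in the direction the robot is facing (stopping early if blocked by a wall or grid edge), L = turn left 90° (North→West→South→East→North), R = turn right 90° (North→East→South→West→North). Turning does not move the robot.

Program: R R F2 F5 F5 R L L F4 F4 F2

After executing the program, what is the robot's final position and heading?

Answer: Final position: (x=0, y=7), facing West

Derivation:
Start: (x=4, y=9), facing South
  R: turn right, now facing West
  R: turn right, now facing North
  F2: move forward 2, now at (x=4, y=7)
  F5: move forward 0/5 (blocked), now at (x=4, y=7)
  F5: move forward 0/5 (blocked), now at (x=4, y=7)
  R: turn right, now facing East
  L: turn left, now facing North
  L: turn left, now facing West
  F4: move forward 4, now at (x=0, y=7)
  F4: move forward 0/4 (blocked), now at (x=0, y=7)
  F2: move forward 0/2 (blocked), now at (x=0, y=7)
Final: (x=0, y=7), facing West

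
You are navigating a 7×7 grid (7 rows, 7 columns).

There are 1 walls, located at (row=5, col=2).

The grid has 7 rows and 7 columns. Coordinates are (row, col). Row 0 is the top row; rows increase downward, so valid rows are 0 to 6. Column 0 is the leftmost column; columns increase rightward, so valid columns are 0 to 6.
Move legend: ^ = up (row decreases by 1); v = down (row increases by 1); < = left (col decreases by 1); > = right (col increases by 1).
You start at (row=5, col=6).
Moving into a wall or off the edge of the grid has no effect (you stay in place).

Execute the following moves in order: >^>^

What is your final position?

Start: (row=5, col=6)
  > (right): blocked, stay at (row=5, col=6)
  ^ (up): (row=5, col=6) -> (row=4, col=6)
  > (right): blocked, stay at (row=4, col=6)
  ^ (up): (row=4, col=6) -> (row=3, col=6)
Final: (row=3, col=6)

Answer: Final position: (row=3, col=6)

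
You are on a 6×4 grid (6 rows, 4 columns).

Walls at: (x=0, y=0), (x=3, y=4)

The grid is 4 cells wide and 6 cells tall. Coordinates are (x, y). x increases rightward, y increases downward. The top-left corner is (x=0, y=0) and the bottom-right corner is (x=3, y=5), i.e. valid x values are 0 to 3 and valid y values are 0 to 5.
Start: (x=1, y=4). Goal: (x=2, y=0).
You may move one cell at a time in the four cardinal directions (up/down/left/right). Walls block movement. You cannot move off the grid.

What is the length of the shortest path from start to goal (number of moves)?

BFS from (x=1, y=4) until reaching (x=2, y=0):
  Distance 0: (x=1, y=4)
  Distance 1: (x=1, y=3), (x=0, y=4), (x=2, y=4), (x=1, y=5)
  Distance 2: (x=1, y=2), (x=0, y=3), (x=2, y=3), (x=0, y=5), (x=2, y=5)
  Distance 3: (x=1, y=1), (x=0, y=2), (x=2, y=2), (x=3, y=3), (x=3, y=5)
  Distance 4: (x=1, y=0), (x=0, y=1), (x=2, y=1), (x=3, y=2)
  Distance 5: (x=2, y=0), (x=3, y=1)  <- goal reached here
One shortest path (5 moves): (x=1, y=4) -> (x=2, y=4) -> (x=2, y=3) -> (x=2, y=2) -> (x=2, y=1) -> (x=2, y=0)

Answer: Shortest path length: 5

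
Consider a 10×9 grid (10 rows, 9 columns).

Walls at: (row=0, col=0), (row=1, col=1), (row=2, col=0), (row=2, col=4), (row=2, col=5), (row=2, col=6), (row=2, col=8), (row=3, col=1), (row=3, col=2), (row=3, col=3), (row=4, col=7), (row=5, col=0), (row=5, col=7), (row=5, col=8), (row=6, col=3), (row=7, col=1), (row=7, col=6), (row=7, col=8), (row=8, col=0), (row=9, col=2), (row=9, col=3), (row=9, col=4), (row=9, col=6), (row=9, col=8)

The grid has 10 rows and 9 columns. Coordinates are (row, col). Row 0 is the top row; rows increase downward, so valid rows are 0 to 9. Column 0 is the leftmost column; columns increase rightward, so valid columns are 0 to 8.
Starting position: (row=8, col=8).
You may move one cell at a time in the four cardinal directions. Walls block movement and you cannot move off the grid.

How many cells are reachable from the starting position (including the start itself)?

Answer: Reachable cells: 65

Derivation:
BFS flood-fill from (row=8, col=8):
  Distance 0: (row=8, col=8)
  Distance 1: (row=8, col=7)
  Distance 2: (row=7, col=7), (row=8, col=6), (row=9, col=7)
  Distance 3: (row=6, col=7), (row=8, col=5)
  Distance 4: (row=6, col=6), (row=6, col=8), (row=7, col=5), (row=8, col=4), (row=9, col=5)
  Distance 5: (row=5, col=6), (row=6, col=5), (row=7, col=4), (row=8, col=3)
  Distance 6: (row=4, col=6), (row=5, col=5), (row=6, col=4), (row=7, col=3), (row=8, col=2)
  Distance 7: (row=3, col=6), (row=4, col=5), (row=5, col=4), (row=7, col=2), (row=8, col=1)
  Distance 8: (row=3, col=5), (row=3, col=7), (row=4, col=4), (row=5, col=3), (row=6, col=2), (row=9, col=1)
  Distance 9: (row=2, col=7), (row=3, col=4), (row=3, col=8), (row=4, col=3), (row=5, col=2), (row=6, col=1), (row=9, col=0)
  Distance 10: (row=1, col=7), (row=4, col=2), (row=4, col=8), (row=5, col=1), (row=6, col=0)
  Distance 11: (row=0, col=7), (row=1, col=6), (row=1, col=8), (row=4, col=1), (row=7, col=0)
  Distance 12: (row=0, col=6), (row=0, col=8), (row=1, col=5), (row=4, col=0)
  Distance 13: (row=0, col=5), (row=1, col=4), (row=3, col=0)
  Distance 14: (row=0, col=4), (row=1, col=3)
  Distance 15: (row=0, col=3), (row=1, col=2), (row=2, col=3)
  Distance 16: (row=0, col=2), (row=2, col=2)
  Distance 17: (row=0, col=1), (row=2, col=1)
Total reachable: 65 (grid has 66 open cells total)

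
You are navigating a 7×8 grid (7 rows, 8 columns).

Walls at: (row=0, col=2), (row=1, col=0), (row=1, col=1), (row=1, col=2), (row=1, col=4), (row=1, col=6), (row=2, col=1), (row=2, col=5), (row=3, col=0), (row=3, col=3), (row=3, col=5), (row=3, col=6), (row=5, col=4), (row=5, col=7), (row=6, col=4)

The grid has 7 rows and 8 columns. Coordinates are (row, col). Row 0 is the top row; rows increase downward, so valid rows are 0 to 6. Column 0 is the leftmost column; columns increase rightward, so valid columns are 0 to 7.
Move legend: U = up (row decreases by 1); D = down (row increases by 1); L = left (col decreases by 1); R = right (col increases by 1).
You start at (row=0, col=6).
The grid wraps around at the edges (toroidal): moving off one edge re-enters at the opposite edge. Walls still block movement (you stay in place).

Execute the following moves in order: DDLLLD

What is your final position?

Start: (row=0, col=6)
  D (down): blocked, stay at (row=0, col=6)
  D (down): blocked, stay at (row=0, col=6)
  L (left): (row=0, col=6) -> (row=0, col=5)
  L (left): (row=0, col=5) -> (row=0, col=4)
  L (left): (row=0, col=4) -> (row=0, col=3)
  D (down): (row=0, col=3) -> (row=1, col=3)
Final: (row=1, col=3)

Answer: Final position: (row=1, col=3)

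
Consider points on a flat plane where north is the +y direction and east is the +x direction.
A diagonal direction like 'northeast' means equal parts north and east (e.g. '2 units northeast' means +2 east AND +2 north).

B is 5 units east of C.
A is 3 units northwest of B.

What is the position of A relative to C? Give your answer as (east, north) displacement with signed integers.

Place C at the origin (east=0, north=0).
  B is 5 units east of C: delta (east=+5, north=+0); B at (east=5, north=0).
  A is 3 units northwest of B: delta (east=-3, north=+3); A at (east=2, north=3).
Therefore A relative to C: (east=2, north=3).

Answer: A is at (east=2, north=3) relative to C.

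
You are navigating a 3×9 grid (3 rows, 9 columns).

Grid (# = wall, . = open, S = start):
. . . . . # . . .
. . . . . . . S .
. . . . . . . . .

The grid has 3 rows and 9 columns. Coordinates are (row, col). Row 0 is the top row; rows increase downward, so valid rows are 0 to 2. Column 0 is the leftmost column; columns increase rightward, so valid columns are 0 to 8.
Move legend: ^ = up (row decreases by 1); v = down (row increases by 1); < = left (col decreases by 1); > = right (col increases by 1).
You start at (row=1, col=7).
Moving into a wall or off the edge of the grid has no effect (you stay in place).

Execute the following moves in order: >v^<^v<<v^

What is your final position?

Answer: Final position: (row=1, col=5)

Derivation:
Start: (row=1, col=7)
  > (right): (row=1, col=7) -> (row=1, col=8)
  v (down): (row=1, col=8) -> (row=2, col=8)
  ^ (up): (row=2, col=8) -> (row=1, col=8)
  < (left): (row=1, col=8) -> (row=1, col=7)
  ^ (up): (row=1, col=7) -> (row=0, col=7)
  v (down): (row=0, col=7) -> (row=1, col=7)
  < (left): (row=1, col=7) -> (row=1, col=6)
  < (left): (row=1, col=6) -> (row=1, col=5)
  v (down): (row=1, col=5) -> (row=2, col=5)
  ^ (up): (row=2, col=5) -> (row=1, col=5)
Final: (row=1, col=5)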